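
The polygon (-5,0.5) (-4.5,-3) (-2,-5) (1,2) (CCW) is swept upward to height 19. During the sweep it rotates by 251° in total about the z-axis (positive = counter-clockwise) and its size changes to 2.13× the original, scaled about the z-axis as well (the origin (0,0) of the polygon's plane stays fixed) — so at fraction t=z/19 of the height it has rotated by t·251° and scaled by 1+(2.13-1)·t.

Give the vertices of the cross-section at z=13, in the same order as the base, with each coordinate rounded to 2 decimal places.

Cross-section at z=13: (8.65,-2.15) (8.66,4.12) (4.78,8.26) (-2.26,-3.25)

t = z/height = 13/19 = 0.684211
s = 1 + (scale-1)·z/height = 1 + (2.13-1)·13/19 = 1.773158
θ = twist·z/height = 251°·13/19 = 171.7368° = 2.997373 rad
cos θ = -0.989618, sin θ = 0.143720 (intermediates below are computed at full precision and shown rounded to 5 d.p.)
v1: (-5,0.5) → rotate → (4.87623,-1.21341) → ×s → (8.64633,-2.15157) → (8.65,-2.15)
v2: (-4.5,-3) → rotate → (4.88444,2.32212) → ×s → (8.66089,4.11748) → (8.66,4.12)
v3: (-2,-5) → rotate → (2.69784,4.66065) → ×s → (4.78369,8.26407) → (4.78,8.26)
v4: (1,2) → rotate → (-1.27706,-1.83552) → ×s → (-2.26443,-3.25466) → (-2.26,-3.25)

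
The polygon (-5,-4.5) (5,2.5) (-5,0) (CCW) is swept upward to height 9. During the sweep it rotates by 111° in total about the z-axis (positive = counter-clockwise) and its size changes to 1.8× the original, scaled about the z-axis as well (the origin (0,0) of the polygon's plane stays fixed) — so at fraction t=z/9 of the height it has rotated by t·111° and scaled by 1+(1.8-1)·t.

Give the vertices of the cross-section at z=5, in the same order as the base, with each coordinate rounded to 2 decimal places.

t = z/height = 5/9 = 0.555556
s = 1 + (scale-1)·z/height = 1 + (1.8-1)·5/9 = 1.444444
θ = twist·z/height = 111°·5/9 = 61.6667° = 1.076286 rad
cos θ = 0.474600, sin θ = 0.880201 (intermediates below are computed at full precision and shown rounded to 5 d.p.)
v1: (-5,-4.5) → rotate → (1.58790,-6.53671) → ×s → (2.29364,-9.44191) → (2.29,-9.44)
v2: (5,2.5) → rotate → (0.17250,5.58751) → ×s → (0.24916,8.07084) → (0.25,8.07)
v3: (-5,0) → rotate → (-2.37300,-4.40101) → ×s → (-3.42767,-6.35701) → (-3.43,-6.36)

Cross-section at z=5: (2.29,-9.44) (0.25,8.07) (-3.43,-6.36)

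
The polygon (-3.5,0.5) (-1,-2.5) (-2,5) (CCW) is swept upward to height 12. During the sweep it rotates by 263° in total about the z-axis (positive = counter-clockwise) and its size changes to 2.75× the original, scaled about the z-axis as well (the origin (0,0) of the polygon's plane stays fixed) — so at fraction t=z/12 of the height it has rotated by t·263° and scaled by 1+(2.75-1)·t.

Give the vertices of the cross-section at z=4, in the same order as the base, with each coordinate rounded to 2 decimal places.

t = z/height = 4/12 = 0.333333
s = 1 + (scale-1)·z/height = 1 + (2.75-1)·4/12 = 1.583333
θ = twist·z/height = 263°·4/12 = 87.6667° = 1.530072 rad
cos θ = 0.040713, sin θ = 0.999171 (intermediates below are computed at full precision and shown rounded to 5 d.p.)
v1: (-3.5,0.5) → rotate → (-0.64208,-3.47674) → ×s → (-1.01663,-5.50484) → (-1.02,-5.50)
v2: (-1,-2.5) → rotate → (2.45721,-1.10095) → ×s → (3.89059,-1.74318) → (3.89,-1.74)
v3: (-2,5) → rotate → (-5.07728,-1.79478) → ×s → (-8.03903,-2.84173) → (-8.04,-2.84)

Cross-section at z=4: (-1.02,-5.50) (3.89,-1.74) (-8.04,-2.84)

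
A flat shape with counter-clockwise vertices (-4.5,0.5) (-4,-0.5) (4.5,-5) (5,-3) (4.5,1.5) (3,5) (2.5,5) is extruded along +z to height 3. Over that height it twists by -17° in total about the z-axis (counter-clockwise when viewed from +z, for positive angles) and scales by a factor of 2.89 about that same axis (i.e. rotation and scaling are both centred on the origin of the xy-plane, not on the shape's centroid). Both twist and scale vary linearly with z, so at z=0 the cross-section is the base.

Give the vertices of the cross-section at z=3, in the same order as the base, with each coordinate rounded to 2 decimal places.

Cross-section at z=3: (-12.01,5.18) (-11.48,2.00) (8.21,-17.62) (11.28,-12.52) (13.70,0.34) (12.52,11.28) (11.13,11.71)

t = z/height = 3/3 = 1
s = 1 + (scale-1)·z/height = 1 + (2.89-1)·3/3 = 2.890000
θ = twist·z/height = -17°·3/3 = -17.0000° = -0.296706 rad
cos θ = 0.956305, sin θ = -0.292372 (intermediates below are computed at full precision and shown rounded to 5 d.p.)
v1: (-4.5,0.5) → rotate → (-4.15719,1.79383) → ×s → (-12.01427,5.18415) → (-12.01,5.18)
v2: (-4,-0.5) → rotate → (-3.97140,0.69133) → ×s → (-11.47736,1.99796) → (-11.48,2.00)
v3: (4.5,-5) → rotate → (2.84151,-6.09720) → ×s → (8.21197,-17.62090) → (8.21,-17.62)
v4: (5,-3) → rotate → (3.90441,-4.33077) → ×s → (11.28374,-12.51593) → (11.28,-12.52)
v5: (4.5,1.5) → rotate → (4.74193,0.11878) → ×s → (13.70417,0.34329) → (13.70,0.34)
v6: (3,5) → rotate → (4.33077,3.90441) → ×s → (12.51593,11.28374) → (12.52,11.28)
v7: (2.5,5) → rotate → (3.85262,4.05059) → ×s → (11.13407,11.70622) → (11.13,11.71)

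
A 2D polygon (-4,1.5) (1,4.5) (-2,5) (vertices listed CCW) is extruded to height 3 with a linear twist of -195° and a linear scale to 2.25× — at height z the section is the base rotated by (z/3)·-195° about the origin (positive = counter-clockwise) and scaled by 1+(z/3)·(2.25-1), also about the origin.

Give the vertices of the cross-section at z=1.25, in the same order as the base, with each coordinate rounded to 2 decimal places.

t = z/height = 1.25/3 = 0.416667
s = 1 + (scale-1)·z/height = 1 + (2.25-1)·1.25/3 = 1.520833
θ = twist·z/height = -195°·1.25/3 = -81.2500° = -1.418080 rad
cos θ = 0.152123, sin θ = -0.988362 (intermediates below are computed at full precision and shown rounded to 5 d.p.)
v1: (-4,1.5) → rotate → (0.87405,4.18163) → ×s → (1.32928,6.35956) → (1.33,6.36)
v2: (1,4.5) → rotate → (4.59975,-0.30381) → ×s → (6.99545,-0.46204) → (7.00,-0.46)
v3: (-2,5) → rotate → (4.63756,2.73734) → ×s → (7.05296,4.16304) → (7.05,4.16)

Cross-section at z=1.25: (1.33,6.36) (7.00,-0.46) (7.05,4.16)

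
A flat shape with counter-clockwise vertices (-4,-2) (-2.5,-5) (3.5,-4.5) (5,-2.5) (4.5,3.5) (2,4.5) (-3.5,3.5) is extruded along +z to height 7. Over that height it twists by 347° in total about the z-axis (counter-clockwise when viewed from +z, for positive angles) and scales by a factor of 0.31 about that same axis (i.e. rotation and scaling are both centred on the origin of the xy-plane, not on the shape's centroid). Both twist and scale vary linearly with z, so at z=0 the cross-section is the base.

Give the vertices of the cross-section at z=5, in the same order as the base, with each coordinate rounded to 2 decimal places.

Cross-section at z=5: (-0.17,2.26) (-1.87,2.13) (-2.78,-0.78) (-2.13,-1.87) (0.78,-2.78) (1.73,-1.80) (2.31,0.98)

t = z/height = 5/7 = 0.714286
s = 1 + (scale-1)·z/height = 1 + (0.31-1)·5/7 = 0.507143
θ = twist·z/height = 347°·5/7 = 247.8571° = 4.325923 rad
cos θ = -0.376917, sin θ = -0.926247 (intermediates below are computed at full precision and shown rounded to 5 d.p.)
v1: (-4,-2) → rotate → (-0.34483,4.45882) → ×s → (-0.17488,2.26126) → (-0.17,2.26)
v2: (-2.5,-5) → rotate → (-3.68894,4.20020) → ×s → (-1.87082,2.13010) → (-1.87,2.13)
v3: (3.5,-4.5) → rotate → (-5.48732,-1.54574) → ×s → (-2.78286,-0.78391) → (-2.78,-0.78)
v4: (5,-2.5) → rotate → (-4.20020,-3.68894) → ×s → (-2.13010,-1.87082) → (-2.13,-1.87)
v5: (4.5,3.5) → rotate → (1.54574,-5.48732) → ×s → (0.78391,-2.78286) → (0.78,-2.78)
v6: (2,4.5) → rotate → (3.41428,-3.54862) → ×s → (1.73153,-1.79966) → (1.73,-1.80)
v7: (-3.5,3.5) → rotate → (4.56107,1.92265) → ×s → (2.31312,0.97506) → (2.31,0.98)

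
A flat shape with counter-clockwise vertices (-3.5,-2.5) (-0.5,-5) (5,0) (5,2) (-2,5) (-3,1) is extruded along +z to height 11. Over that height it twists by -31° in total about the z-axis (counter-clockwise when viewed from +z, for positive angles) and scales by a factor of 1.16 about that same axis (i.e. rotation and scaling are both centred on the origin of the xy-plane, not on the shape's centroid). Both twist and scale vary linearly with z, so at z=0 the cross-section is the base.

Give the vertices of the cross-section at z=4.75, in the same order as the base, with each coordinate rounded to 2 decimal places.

Cross-section at z=4.75: (-4.26,-1.73) (-1.76,-5.08) (5.20,-1.24) (5.70,0.84) (-0.84,5.70) (-2.87,1.78)

t = z/height = 4.75/11 = 0.431818
s = 1 + (scale-1)·z/height = 1 + (1.16-1)·4.75/11 = 1.069091
θ = twist·z/height = -31°·4.75/11 = -13.3864° = -0.233636 rad
cos θ = 0.972831, sin θ = -0.231516 (intermediates below are computed at full precision and shown rounded to 5 d.p.)
v1: (-3.5,-2.5) → rotate → (-3.98370,-1.62177) → ×s → (-4.25894,-1.73382) → (-4.26,-1.73)
v2: (-0.5,-5) → rotate → (-1.64400,-4.74840) → ×s → (-1.75758,-5.07647) → (-1.76,-5.08)
v3: (5,0) → rotate → (4.86416,-1.15758) → ×s → (5.20022,-1.23756) → (5.20,-1.24)
v4: (5,2) → rotate → (5.32719,0.78808) → ×s → (5.69525,0.84253) → (5.70,0.84)
v5: (-2,5) → rotate → (-0.78808,5.32719) → ×s → (-0.84253,5.69525) → (-0.84,5.70)
v6: (-3,1) → rotate → (-2.68698,1.66738) → ×s → (-2.87262,1.78258) → (-2.87,1.78)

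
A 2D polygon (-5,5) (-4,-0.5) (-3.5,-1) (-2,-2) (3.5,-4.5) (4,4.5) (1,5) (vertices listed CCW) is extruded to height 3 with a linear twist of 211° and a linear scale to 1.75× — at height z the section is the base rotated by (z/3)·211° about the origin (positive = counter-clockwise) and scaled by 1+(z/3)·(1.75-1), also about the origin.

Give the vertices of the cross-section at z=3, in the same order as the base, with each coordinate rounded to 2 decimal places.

t = z/height = 3/3 = 1
s = 1 + (scale-1)·z/height = 1 + (1.75-1)·3/3 = 1.750000
θ = twist·z/height = 211°·3/3 = 211.0000° = 3.682645 rad
cos θ = -0.857167, sin θ = -0.515038 (intermediates below are computed at full precision and shown rounded to 5 d.p.)
v1: (-5,5) → rotate → (6.86103,-1.71065) → ×s → (12.00680,-2.99363) → (12.01,-2.99)
v2: (-4,-0.5) → rotate → (3.17115,2.48874) → ×s → (5.54951,4.35529) → (5.55,4.36)
v3: (-3.5,-1) → rotate → (2.48505,2.65980) → ×s → (4.34883,4.65465) → (4.35,4.65)
v4: (-2,-2) → rotate → (0.68426,2.74441) → ×s → (1.19745,4.80272) → (1.20,4.80)
v5: (3.5,-4.5) → rotate → (-5.31776,2.05462) → ×s → (-9.30607,3.59558) → (-9.31,3.60)
v6: (4,4.5) → rotate → (-1.11100,-5.91741) → ×s → (-1.94425,-10.35546) → (-1.94,-10.36)
v7: (1,5) → rotate → (1.71802,-4.80087) → ×s → (3.00654,-8.40153) → (3.01,-8.40)

Cross-section at z=3: (12.01,-2.99) (5.55,4.36) (4.35,4.65) (1.20,4.80) (-9.31,3.60) (-1.94,-10.36) (3.01,-8.40)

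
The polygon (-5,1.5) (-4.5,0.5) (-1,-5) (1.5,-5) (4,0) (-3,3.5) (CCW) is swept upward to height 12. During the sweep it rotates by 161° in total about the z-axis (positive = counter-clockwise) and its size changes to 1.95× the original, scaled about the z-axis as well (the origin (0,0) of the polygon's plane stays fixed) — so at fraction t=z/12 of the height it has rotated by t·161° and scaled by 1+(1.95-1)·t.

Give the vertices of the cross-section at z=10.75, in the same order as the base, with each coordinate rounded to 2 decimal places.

t = z/height = 10.75/12 = 0.895833
s = 1 + (scale-1)·z/height = 1 + (1.95-1)·10.75/12 = 1.851042
θ = twist·z/height = 161°·10.75/12 = 144.2292° = 2.517274 rad
cos θ = -0.811361, sin θ = 0.584545 (intermediates below are computed at full precision and shown rounded to 5 d.p.)
v1: (-5,1.5) → rotate → (3.17999,-4.13977) → ×s → (5.88629,-7.66288) → (5.89,-7.66)
v2: (-4.5,0.5) → rotate → (3.35885,-3.03613) → ×s → (6.21738,-5.62001) → (6.22,-5.62)
v3: (-1,-5) → rotate → (3.73409,3.47226) → ×s → (6.91195,6.42730) → (6.91,6.43)
v4: (1.5,-5) → rotate → (1.70568,4.93362) → ×s → (3.15729,9.13234) → (3.16,9.13)
v5: (4,0) → rotate → (-3.24545,2.33818) → ×s → (-6.00746,4.32807) → (-6.01,4.33)
v6: (-3,3.5) → rotate → (0.38818,-4.59340) → ×s → (0.71853,-8.50257) → (0.72,-8.50)

Cross-section at z=10.75: (5.89,-7.66) (6.22,-5.62) (6.91,6.43) (3.16,9.13) (-6.01,4.33) (0.72,-8.50)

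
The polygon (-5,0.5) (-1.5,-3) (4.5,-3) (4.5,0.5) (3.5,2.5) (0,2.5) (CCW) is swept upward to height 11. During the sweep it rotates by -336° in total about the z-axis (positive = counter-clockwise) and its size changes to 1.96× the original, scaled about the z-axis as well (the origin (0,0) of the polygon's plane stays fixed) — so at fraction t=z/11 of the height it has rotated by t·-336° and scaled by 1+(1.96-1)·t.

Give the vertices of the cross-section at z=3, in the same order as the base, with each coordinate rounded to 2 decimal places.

t = z/height = 3/11 = 0.272727
s = 1 + (scale-1)·z/height = 1 + (1.96-1)·3/11 = 1.261818
θ = twist·z/height = -336°·3/11 = -91.6364° = -1.599356 rad
cos θ = -0.028556, sin θ = -0.999592 (intermediates below are computed at full precision and shown rounded to 5 d.p.)
v1: (-5,0.5) → rotate → (0.64258,4.98368) → ×s → (0.81081,6.28850) → (0.81,6.29)
v2: (-1.5,-3) → rotate → (-2.95594,1.58506) → ×s → (-3.72986,2.00005) → (-3.73,2.00)
v3: (4.5,-3) → rotate → (-3.12728,-4.41250) → ×s → (-3.94606,-5.56777) → (-3.95,-5.57)
v4: (4.5,0.5) → rotate → (0.37129,-4.51244) → ×s → (0.46851,-5.69388) → (0.47,-5.69)
v5: (3.5,2.5) → rotate → (2.39903,-3.56996) → ×s → (3.02715,-4.50464) → (3.03,-4.50)
v6: (0,2.5) → rotate → (2.49898,-0.07139) → ×s → (3.15326,-0.09008) → (3.15,-0.09)

Cross-section at z=3: (0.81,6.29) (-3.73,2.00) (-3.95,-5.57) (0.47,-5.69) (3.03,-4.50) (3.15,-0.09)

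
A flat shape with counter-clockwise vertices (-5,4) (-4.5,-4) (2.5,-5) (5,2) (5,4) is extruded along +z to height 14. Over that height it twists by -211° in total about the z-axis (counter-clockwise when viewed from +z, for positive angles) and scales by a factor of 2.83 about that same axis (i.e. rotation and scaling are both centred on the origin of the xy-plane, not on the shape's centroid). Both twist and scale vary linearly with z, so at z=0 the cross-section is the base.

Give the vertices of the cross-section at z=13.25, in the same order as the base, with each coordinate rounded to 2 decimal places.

t = z/height = 13.25/14 = 0.946429
s = 1 + (scale-1)·z/height = 1 + (2.83-1)·13.25/14 = 2.731964
θ = twist·z/height = -211°·13.25/14 = -199.6964° = -3.485360 rad
cos θ = -0.941492, sin θ = 0.337037 (intermediates below are computed at full precision and shown rounded to 5 d.p.)
v1: (-5,4) → rotate → (3.35931,-5.45115) → ×s → (9.17752,-14.89234) → (9.18,-14.89)
v2: (-4.5,-4) → rotate → (5.58486,2.24930) → ×s → (15.25763,6.14501) → (15.26,6.15)
v3: (2.5,-5) → rotate → (-0.66855,5.55005) → ×s → (-1.82644,15.16254) → (-1.83,15.16)
v4: (5,2) → rotate → (-5.38153,-0.19780) → ×s → (-14.70215,-0.54038) → (-14.70,-0.54)
v5: (5,4) → rotate → (-6.05560,-2.08078) → ×s → (-16.54369,-5.68463) → (-16.54,-5.68)

Cross-section at z=13.25: (9.18,-14.89) (15.26,6.15) (-1.83,15.16) (-14.70,-0.54) (-16.54,-5.68)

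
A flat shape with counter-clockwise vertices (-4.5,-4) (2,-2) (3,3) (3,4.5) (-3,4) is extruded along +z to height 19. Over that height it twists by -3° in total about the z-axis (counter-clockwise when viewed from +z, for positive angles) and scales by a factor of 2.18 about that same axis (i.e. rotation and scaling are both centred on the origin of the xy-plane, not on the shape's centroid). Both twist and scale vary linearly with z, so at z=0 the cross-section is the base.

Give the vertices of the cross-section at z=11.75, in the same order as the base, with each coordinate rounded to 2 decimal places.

t = z/height = 11.75/19 = 0.618421
s = 1 + (scale-1)·z/height = 1 + (2.18-1)·11.75/19 = 1.729737
θ = twist·z/height = -3°·11.75/19 = -1.8553° = -0.032380 rad
cos θ = 0.999476, sin θ = -0.032375 (intermediates below are computed at full precision and shown rounded to 5 d.p.)
v1: (-4.5,-4) → rotate → (-4.62714,-3.85222) → ×s → (-8.00373,-6.66332) → (-8.00,-6.66)
v2: (2,-2) → rotate → (1.93420,-2.06370) → ×s → (3.34566,-3.56966) → (3.35,-3.57)
v3: (3,3) → rotate → (3.09555,2.90130) → ×s → (5.35449,5.01849) → (5.35,5.02)
v4: (3,4.5) → rotate → (3.14411,4.40052) → ×s → (5.43849,7.61174) → (5.44,7.61)
v5: (-3,4) → rotate → (-2.86893,4.09503) → ×s → (-4.96249,7.08332) → (-4.96,7.08)

Cross-section at z=11.75: (-8.00,-6.66) (3.35,-3.57) (5.35,5.02) (5.44,7.61) (-4.96,7.08)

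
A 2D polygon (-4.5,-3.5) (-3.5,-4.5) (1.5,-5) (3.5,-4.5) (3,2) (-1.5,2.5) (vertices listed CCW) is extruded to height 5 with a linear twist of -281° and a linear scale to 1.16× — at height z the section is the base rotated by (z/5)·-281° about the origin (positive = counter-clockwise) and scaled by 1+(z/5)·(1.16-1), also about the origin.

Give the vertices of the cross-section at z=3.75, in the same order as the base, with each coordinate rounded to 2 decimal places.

t = z/height = 3.75/5 = 0.75
s = 1 + (scale-1)·z/height = 1 + (1.16-1)·3.75/5 = 1.120000
θ = twist·z/height = -281°·3.75/5 = -210.7500° = -3.678281 rad
cos θ = -0.859406, sin θ = 0.511293 (intermediates below are computed at full precision and shown rounded to 5 d.p.)
v1: (-4.5,-3.5) → rotate → (5.65685,0.70710) → ×s → (6.33568,0.79196) → (6.34,0.79)
v2: (-3.5,-4.5) → rotate → (5.30874,2.07780) → ×s → (5.94579,2.32714) → (5.95,2.33)
v3: (1.5,-5) → rotate → (1.26736,5.06397) → ×s → (1.41944,5.67165) → (1.42,5.67)
v4: (3.5,-4.5) → rotate → (-0.70710,5.65685) → ×s → (-0.79196,6.33568) → (-0.79,6.34)
v5: (3,2) → rotate → (-3.60081,-0.18493) → ×s → (-4.03290,-0.20713) → (-4.03,-0.21)
v6: (-1.5,2.5) → rotate → (0.01088,-2.91546) → ×s → (0.01218,-3.26531) → (0.01,-3.27)

Cross-section at z=3.75: (6.34,0.79) (5.95,2.33) (1.42,5.67) (-0.79,6.34) (-4.03,-0.21) (0.01,-3.27)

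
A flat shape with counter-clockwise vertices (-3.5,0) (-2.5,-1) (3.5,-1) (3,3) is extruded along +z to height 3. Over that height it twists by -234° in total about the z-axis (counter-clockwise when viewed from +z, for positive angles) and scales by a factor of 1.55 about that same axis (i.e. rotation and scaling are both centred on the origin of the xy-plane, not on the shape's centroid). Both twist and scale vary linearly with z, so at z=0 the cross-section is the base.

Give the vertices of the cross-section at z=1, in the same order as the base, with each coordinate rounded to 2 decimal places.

t = z/height = 1/3 = 0.333333
s = 1 + (scale-1)·z/height = 1 + (1.55-1)·1/3 = 1.183333
θ = twist·z/height = -234°·1/3 = -78.0000° = -1.361357 rad
cos θ = 0.207912, sin θ = -0.978148 (intermediates below are computed at full precision and shown rounded to 5 d.p.)
v1: (-3.5,0) → rotate → (-0.72769,3.42352) → ×s → (-0.86110,4.05116) → (-0.86,4.05)
v2: (-2.5,-1) → rotate → (-1.49793,2.23746) → ×s → (-1.77255,2.64766) → (-1.77,2.65)
v3: (3.5,-1) → rotate → (-0.25046,-3.63143) → ×s → (-0.29637,-4.29719) → (-0.30,-4.30)
v4: (3,3) → rotate → (3.55818,-2.31071) → ×s → (4.21051,-2.73434) → (4.21,-2.73)

Cross-section at z=1: (-0.86,4.05) (-1.77,2.65) (-0.30,-4.30) (4.21,-2.73)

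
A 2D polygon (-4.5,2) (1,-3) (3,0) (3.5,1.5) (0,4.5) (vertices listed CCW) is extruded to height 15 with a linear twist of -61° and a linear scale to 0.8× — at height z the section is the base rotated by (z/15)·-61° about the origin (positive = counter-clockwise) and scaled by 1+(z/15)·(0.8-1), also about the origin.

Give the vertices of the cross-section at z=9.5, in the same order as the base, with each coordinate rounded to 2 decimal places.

t = z/height = 9.5/15 = 0.633333
s = 1 + (scale-1)·z/height = 1 + (0.8-1)·9.5/15 = 0.873333
θ = twist·z/height = -61°·9.5/15 = -38.6333° = -0.674279 rad
cos θ = 0.781157, sin θ = -0.624334 (intermediates below are computed at full precision and shown rounded to 5 d.p.)
v1: (-4.5,2) → rotate → (-2.26654,4.37182) → ×s → (-1.97944,3.81805) → (-1.98,3.82)
v2: (1,-3) → rotate → (-1.09185,-2.96781) → ×s → (-0.95354,-2.59188) → (-0.95,-2.59)
v3: (3,0) → rotate → (2.34347,-1.87300) → ×s → (2.04663,-1.63576) → (2.05,-1.64)
v4: (3.5,1.5) → rotate → (3.67055,-1.01343) → ×s → (3.20562,-0.88507) → (3.21,-0.89)
v5: (0,4.5) → rotate → (2.80950,3.51521) → ×s → (2.45363,3.06995) → (2.45,3.07)

Cross-section at z=9.5: (-1.98,3.82) (-0.95,-2.59) (2.05,-1.64) (3.21,-0.89) (2.45,3.07)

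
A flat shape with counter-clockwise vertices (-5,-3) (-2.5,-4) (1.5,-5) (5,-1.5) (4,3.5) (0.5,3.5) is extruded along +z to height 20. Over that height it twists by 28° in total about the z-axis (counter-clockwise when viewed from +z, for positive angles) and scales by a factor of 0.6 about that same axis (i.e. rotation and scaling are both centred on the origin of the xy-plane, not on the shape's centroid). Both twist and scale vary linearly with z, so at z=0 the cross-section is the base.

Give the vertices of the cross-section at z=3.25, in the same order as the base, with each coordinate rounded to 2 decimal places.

Cross-section at z=3.25: (-4.44,-3.17) (-2.03,-3.91) (1.77,-4.55) (4.77,-1.03) (3.47,3.56) (0.21,3.30)

t = z/height = 3.25/20 = 0.1625
s = 1 + (scale-1)·z/height = 1 + (0.6-1)·3.25/20 = 0.935000
θ = twist·z/height = 28°·3.25/20 = 4.5500° = 0.079412 rad
cos θ = 0.996848, sin θ = 0.079329 (intermediates below are computed at full precision and shown rounded to 5 d.p.)
v1: (-5,-3) → rotate → (-4.74626,-3.38719) → ×s → (-4.43775,-3.16702) → (-4.44,-3.17)
v2: (-2.5,-4) → rotate → (-2.17481,-4.18572) → ×s → (-2.03344,-3.91364) → (-2.03,-3.91)
v3: (1.5,-5) → rotate → (1.89192,-4.86525) → ×s → (1.76894,-4.54901) → (1.77,-4.55)
v4: (5,-1.5) → rotate → (5.10324,-1.09863) → ×s → (4.77153,-1.02722) → (4.77,-1.03)
v5: (4,3.5) → rotate → (3.70974,3.80629) → ×s → (3.46861,3.55888) → (3.47,3.56)
v6: (0.5,3.5) → rotate → (0.22077,3.52863) → ×s → (0.20642,3.29927) → (0.21,3.30)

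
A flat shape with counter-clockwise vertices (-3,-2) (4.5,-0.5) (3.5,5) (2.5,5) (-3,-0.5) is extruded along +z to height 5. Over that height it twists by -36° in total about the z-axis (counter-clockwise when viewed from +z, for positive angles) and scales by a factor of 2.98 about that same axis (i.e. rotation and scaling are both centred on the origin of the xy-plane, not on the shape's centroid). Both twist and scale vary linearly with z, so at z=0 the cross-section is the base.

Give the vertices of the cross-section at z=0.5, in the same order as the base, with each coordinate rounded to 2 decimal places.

Cross-section at z=0.5: (-3.74,-2.17) (5.34,-0.94) (4.56,5.71) (3.37,5.79) (-3.62,-0.37)

t = z/height = 0.5/5 = 0.1
s = 1 + (scale-1)·z/height = 1 + (2.98-1)·0.5/5 = 1.198000
θ = twist·z/height = -36°·0.5/5 = -3.6000° = -0.062832 rad
cos θ = 0.998027, sin θ = -0.062791 (intermediates below are computed at full precision and shown rounded to 5 d.p.)
v1: (-3,-2) → rotate → (-3.11966,-1.80768) → ×s → (-3.73735,-2.16560) → (-3.74,-2.17)
v2: (4.5,-0.5) → rotate → (4.45973,-0.78157) → ×s → (5.34275,-0.93632) → (5.34,-0.94)
v3: (3.5,5) → rotate → (3.80705,4.77037) → ×s → (4.56084,5.71490) → (4.56,5.71)
v4: (2.5,5) → rotate → (2.80902,4.83316) → ×s → (3.36521,5.79012) → (3.37,5.79)
v5: (-3,-0.5) → rotate → (-3.02548,-0.31064) → ×s → (-3.62452,-0.37215) → (-3.62,-0.37)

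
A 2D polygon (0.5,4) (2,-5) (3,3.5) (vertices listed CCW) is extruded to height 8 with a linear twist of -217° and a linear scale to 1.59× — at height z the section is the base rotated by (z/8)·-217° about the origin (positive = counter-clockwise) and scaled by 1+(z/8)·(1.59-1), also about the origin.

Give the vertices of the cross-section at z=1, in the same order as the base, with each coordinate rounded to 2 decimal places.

Cross-section at z=1: (2.44,3.58) (-0.54,-5.76) (4.58,1.88)

t = z/height = 1/8 = 0.125
s = 1 + (scale-1)·z/height = 1 + (1.59-1)·1/8 = 1.073750
θ = twist·z/height = -217°·1/8 = -27.1250° = -0.473421 rad
cos θ = 0.890014, sin θ = -0.455933 (intermediates below are computed at full precision and shown rounded to 5 d.p.)
v1: (0.5,4) → rotate → (2.26874,3.33209) → ×s → (2.43606,3.57783) → (2.44,3.58)
v2: (2,-5) → rotate → (-0.49964,-5.36194) → ×s → (-0.53649,-5.75738) → (-0.54,-5.76)
v3: (3,3.5) → rotate → (4.26581,1.74725) → ×s → (4.58041,1.87611) → (4.58,1.88)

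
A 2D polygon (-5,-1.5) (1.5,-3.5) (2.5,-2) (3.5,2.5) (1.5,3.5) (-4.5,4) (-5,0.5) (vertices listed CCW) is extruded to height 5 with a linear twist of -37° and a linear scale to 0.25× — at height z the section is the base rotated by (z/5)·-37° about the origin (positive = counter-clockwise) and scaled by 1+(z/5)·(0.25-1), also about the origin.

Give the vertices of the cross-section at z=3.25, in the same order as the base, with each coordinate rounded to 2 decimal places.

t = z/height = 3.25/5 = 0.65
s = 1 + (scale-1)·z/height = 1 + (0.25-1)·3.25/5 = 0.512500
θ = twist·z/height = -37°·3.25/5 = -24.0500° = -0.419752 rad
cos θ = 0.913190, sin θ = -0.407534 (intermediates below are computed at full precision and shown rounded to 5 d.p.)
v1: (-5,-1.5) → rotate → (-5.17725,0.66788) → ×s → (-2.65334,0.34229) → (-2.65,0.34)
v2: (1.5,-3.5) → rotate → (-0.05658,-3.80747) → ×s → (-0.02900,-1.95133) → (-0.03,-1.95)
v3: (2.5,-2) → rotate → (1.46791,-2.84521) → ×s → (0.75230,-1.45817) → (0.75,-1.46)
v4: (3.5,2.5) → rotate → (4.21500,0.85661) → ×s → (2.16019,0.43901) → (2.16,0.44)
v5: (1.5,3.5) → rotate → (2.79615,2.58487) → ×s → (1.43303,1.32474) → (1.43,1.32)
v6: (-4.5,4) → rotate → (-2.47922,5.48666) → ×s → (-1.27060,2.81191) → (-1.27,2.81)
v7: (-5,0.5) → rotate → (-4.36218,2.49426) → ×s → (-2.23562,1.27831) → (-2.24,1.28)

Cross-section at z=3.25: (-2.65,0.34) (-0.03,-1.95) (0.75,-1.46) (2.16,0.44) (1.43,1.32) (-1.27,2.81) (-2.24,1.28)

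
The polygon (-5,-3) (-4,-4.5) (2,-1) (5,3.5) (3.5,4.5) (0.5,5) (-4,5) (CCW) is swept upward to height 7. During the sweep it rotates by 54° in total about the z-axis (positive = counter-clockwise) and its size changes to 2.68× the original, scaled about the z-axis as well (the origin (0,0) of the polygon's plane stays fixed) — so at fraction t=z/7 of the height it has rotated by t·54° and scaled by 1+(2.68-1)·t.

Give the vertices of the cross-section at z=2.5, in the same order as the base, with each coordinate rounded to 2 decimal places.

Cross-section at z=2.5: (-5.97,-7.17) (-3.66,-8.91) (3.55,-0.45) (5.70,7.93) (2.91,8.65) (-1.89,7.82) (-8.68,5.44)

t = z/height = 2.5/7 = 0.357143
s = 1 + (scale-1)·z/height = 1 + (2.68-1)·2.5/7 = 1.600000
θ = twist·z/height = 54°·2.5/7 = 19.2857° = 0.336599 rad
cos θ = 0.943883, sin θ = 0.330279 (intermediates below are computed at full precision and shown rounded to 5 d.p.)
v1: (-5,-3) → rotate → (-3.72858,-4.48305) → ×s → (-5.96573,-7.17287) → (-5.97,-7.17)
v2: (-4,-4.5) → rotate → (-2.28928,-5.56859) → ×s → (-3.66284,-8.90975) → (-3.66,-8.91)
v3: (2,-1) → rotate → (2.21805,-0.28333) → ×s → (3.54887,-0.45332) → (3.55,-0.45)
v4: (5,3.5) → rotate → (3.56344,4.95499) → ×s → (5.70150,7.92798) → (5.70,7.93)
v5: (3.5,4.5) → rotate → (1.81734,5.40345) → ×s → (2.90774,8.64552) → (2.91,8.65)
v6: (0.5,5) → rotate → (-1.17945,4.88456) → ×s → (-1.88713,7.81529) → (-1.89,7.82)
v7: (-4,5) → rotate → (-5.42693,3.39830) → ×s → (-8.68309,5.43728) → (-8.68,5.44)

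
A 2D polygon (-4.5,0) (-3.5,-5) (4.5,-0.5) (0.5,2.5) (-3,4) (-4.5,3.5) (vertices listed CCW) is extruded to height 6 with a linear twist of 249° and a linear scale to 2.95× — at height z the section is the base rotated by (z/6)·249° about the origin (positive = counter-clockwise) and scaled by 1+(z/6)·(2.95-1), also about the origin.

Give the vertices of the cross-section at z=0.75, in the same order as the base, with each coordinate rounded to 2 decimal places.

Cross-section at z=0.75: (-4.79,-2.89) (-0.51,-7.57) (5.11,2.36) (-1.07,2.98) (-5.77,2.33) (-7.04,0.83)

t = z/height = 0.75/6 = 0.125
s = 1 + (scale-1)·z/height = 1 + (2.95-1)·0.75/6 = 1.243750
θ = twist·z/height = 249°·0.75/6 = 31.1250° = 0.543234 rad
cos θ = 0.856042, sin θ = 0.516907 (intermediates below are computed at full precision and shown rounded to 5 d.p.)
v1: (-4.5,0) → rotate → (-3.85219,-2.32608) → ×s → (-4.79116,-2.89306) → (-4.79,-2.89)
v2: (-3.5,-5) → rotate → (-0.41161,-6.08938) → ×s → (-0.51194,-7.57367) → (-0.51,-7.57)
v3: (4.5,-0.5) → rotate → (4.11064,1.89806) → ×s → (5.11261,2.36071) → (5.11,2.36)
v4: (0.5,2.5) → rotate → (-0.86425,2.39856) → ×s → (-1.07491,2.98321) → (-1.07,2.98)
v5: (-3,4) → rotate → (-4.63575,1.87345) → ×s → (-5.76572,2.33010) → (-5.77,2.33)
v6: (-4.5,3.5) → rotate → (-5.66136,0.67006) → ×s → (-7.04132,0.83339) → (-7.04,0.83)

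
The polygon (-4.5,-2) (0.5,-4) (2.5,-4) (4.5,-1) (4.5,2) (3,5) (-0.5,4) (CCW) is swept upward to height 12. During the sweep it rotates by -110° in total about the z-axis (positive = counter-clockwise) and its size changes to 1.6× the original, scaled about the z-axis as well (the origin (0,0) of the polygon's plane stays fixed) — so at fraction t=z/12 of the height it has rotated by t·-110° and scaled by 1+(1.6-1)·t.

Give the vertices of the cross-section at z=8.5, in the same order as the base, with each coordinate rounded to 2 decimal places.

t = z/height = 8.5/12 = 0.708333
s = 1 + (scale-1)·z/height = 1 + (1.6-1)·8.5/12 = 1.425000
θ = twist·z/height = -110°·8.5/12 = -77.9167° = -1.359902 rad
cos θ = 0.209334, sin θ = -0.977844 (intermediates below are computed at full precision and shown rounded to 5 d.p.)
v1: (-4.5,-2) → rotate → (-2.89769,3.98163) → ×s → (-4.12921,5.67382) → (-4.13,5.67)
v2: (0.5,-4) → rotate → (-3.80671,-1.32626) → ×s → (-5.42456,-1.88992) → (-5.42,-1.89)
v3: (2.5,-4) → rotate → (-3.38804,-3.28195) → ×s → (-4.82796,-4.67677) → (-4.83,-4.68)
v4: (4.5,-1) → rotate → (-0.03584,-4.60963) → ×s → (-0.05107,-6.56873) → (-0.05,-6.57)
v5: (4.5,2) → rotate → (2.89769,-3.98163) → ×s → (4.12921,-5.67382) → (4.13,-5.67)
v6: (3,5) → rotate → (5.51722,-1.88686) → ×s → (7.86204,-2.68878) → (7.86,-2.69)
v7: (-0.5,4) → rotate → (3.80671,1.32626) → ×s → (5.42456,1.88992) → (5.42,1.89)

Cross-section at z=8.5: (-4.13,5.67) (-5.42,-1.89) (-4.83,-4.68) (-0.05,-6.57) (4.13,-5.67) (7.86,-2.69) (5.42,1.89)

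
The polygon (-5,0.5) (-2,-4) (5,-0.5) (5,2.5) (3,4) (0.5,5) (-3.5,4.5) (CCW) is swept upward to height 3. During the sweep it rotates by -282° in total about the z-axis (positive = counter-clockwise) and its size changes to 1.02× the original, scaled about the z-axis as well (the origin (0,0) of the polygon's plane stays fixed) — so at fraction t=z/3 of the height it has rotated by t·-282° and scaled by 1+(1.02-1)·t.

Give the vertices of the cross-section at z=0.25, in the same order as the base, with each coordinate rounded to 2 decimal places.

Cross-section at z=0.25: (-4.39,2.46) (-3.43,-2.88) (4.39,-2.46) (5.59,0.30) (4.35,2.48) (2.46,4.39) (-1.42,5.53)

t = z/height = 0.25/3 = 0.0833333
s = 1 + (scale-1)·z/height = 1 + (1.02-1)·0.25/3 = 1.001667
θ = twist·z/height = -282°·0.25/3 = -23.5000° = -0.410152 rad
cos θ = 0.917060, sin θ = -0.398749 (intermediates below are computed at full precision and shown rounded to 5 d.p.)
v1: (-5,0.5) → rotate → (-4.38593,2.45228) → ×s → (-4.39324,2.45636) → (-4.39,2.46)
v2: (-2,-4) → rotate → (-3.42912,-2.87074) → ×s → (-3.43483,-2.87553) → (-3.43,-2.88)
v3: (5,-0.5) → rotate → (4.38593,-2.45228) → ×s → (4.39324,-2.45636) → (4.39,-2.46)
v4: (5,2.5) → rotate → (5.58217,0.29890) → ×s → (5.59148,0.29940) → (5.59,0.30)
v5: (3,4) → rotate → (4.34618,2.47199) → ×s → (4.35342,2.47611) → (4.35,2.48)
v6: (0.5,5) → rotate → (2.45228,4.38593) → ×s → (2.45636,4.39324) → (2.46,4.39)
v7: (-3.5,4.5) → rotate → (-1.41534,5.52239) → ×s → (-1.41770,5.53160) → (-1.42,5.53)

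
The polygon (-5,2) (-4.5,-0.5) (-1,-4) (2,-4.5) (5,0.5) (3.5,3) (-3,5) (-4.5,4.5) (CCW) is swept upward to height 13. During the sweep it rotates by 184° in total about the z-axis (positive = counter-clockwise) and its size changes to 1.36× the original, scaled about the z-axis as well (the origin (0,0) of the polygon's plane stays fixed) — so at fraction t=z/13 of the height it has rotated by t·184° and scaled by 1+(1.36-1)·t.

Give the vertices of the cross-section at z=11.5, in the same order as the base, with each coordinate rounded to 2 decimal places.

t = z/height = 11.5/13 = 0.884615
s = 1 + (scale-1)·z/height = 1 + (1.36-1)·11.5/13 = 1.318462
θ = twist·z/height = 184°·11.5/13 = 162.7692° = 2.840859 rad
cos θ = -0.955119, sin θ = 0.296221 (intermediates below are computed at full precision and shown rounded to 5 d.p.)
v1: (-5,2) → rotate → (4.18316,-3.39134) → ×s → (5.51533,-4.47136) → (5.52,-4.47)
v2: (-4.5,-0.5) → rotate → (4.44615,-0.85543) → ×s → (5.86208,-1.12786) → (5.86,-1.13)
v3: (-1,-4) → rotate → (2.14000,3.52426) → ×s → (2.82151,4.64660) → (2.82,4.65)
v4: (2,-4.5) → rotate → (-0.57724,4.89048) → ×s → (-0.76107,6.44791) → (-0.76,6.45)
v5: (5,0.5) → rotate → (-4.92371,1.00355) → ×s → (-6.49172,1.32314) → (-6.49,1.32)
v6: (3.5,3) → rotate → (-4.23158,-1.82858) → ×s → (-5.57918,-2.41092) → (-5.58,-2.41)
v7: (-3,5) → rotate → (1.38425,-5.66426) → ×s → (1.82508,-7.46811) → (1.83,-7.47)
v8: (-4.5,4.5) → rotate → (2.96504,-5.63103) → ×s → (3.90929,-7.42430) → (3.91,-7.42)

Cross-section at z=11.5: (5.52,-4.47) (5.86,-1.13) (2.82,4.65) (-0.76,6.45) (-6.49,1.32) (-5.58,-2.41) (1.83,-7.47) (3.91,-7.42)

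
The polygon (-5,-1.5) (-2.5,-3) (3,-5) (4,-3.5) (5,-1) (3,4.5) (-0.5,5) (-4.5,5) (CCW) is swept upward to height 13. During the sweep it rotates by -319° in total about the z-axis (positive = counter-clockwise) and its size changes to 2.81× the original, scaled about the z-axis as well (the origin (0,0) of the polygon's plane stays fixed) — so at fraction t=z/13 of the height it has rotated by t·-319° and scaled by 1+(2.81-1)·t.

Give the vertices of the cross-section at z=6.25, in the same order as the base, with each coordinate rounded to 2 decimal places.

t = z/height = 6.25/13 = 0.480769
s = 1 + (scale-1)·z/height = 1 + (2.81-1)·6.25/13 = 1.870192
θ = twist·z/height = -319°·6.25/13 = -153.3654° = -2.676731 rad
cos θ = -0.893884, sin θ = -0.448299 (intermediates below are computed at full precision and shown rounded to 5 d.p.)
v1: (-5,-1.5) → rotate → (3.79697,3.58232) → ×s → (7.10106,6.69963) → (7.10,6.70)
v2: (-2.5,-3) → rotate → (0.88981,3.80240) → ×s → (1.66412,7.11122) → (1.66,7.11)
v3: (3,-5) → rotate → (-4.92315,3.12452) → ×s → (-9.20723,5.84345) → (-9.21,5.84)
v4: (4,-3.5) → rotate → (-5.14458,1.33540) → ×s → (-9.62136,2.49745) → (-9.62,2.50)
v5: (5,-1) → rotate → (-4.91772,-1.34761) → ×s → (-9.19708,-2.52029) → (-9.20,-2.52)
v6: (3,4.5) → rotate → (-0.66430,-5.36737) → ×s → (-1.24238,-10.03802) → (-1.24,-10.04)
v7: (-0.5,5) → rotate → (2.68844,-4.24527) → ×s → (5.02790,-7.93947) → (5.03,-7.94)
v8: (-4.5,5) → rotate → (6.26397,-2.45207) → ×s → (11.71483,-4.58584) → (11.71,-4.59)

Cross-section at z=6.25: (7.10,6.70) (1.66,7.11) (-9.21,5.84) (-9.62,2.50) (-9.20,-2.52) (-1.24,-10.04) (5.03,-7.94) (11.71,-4.59)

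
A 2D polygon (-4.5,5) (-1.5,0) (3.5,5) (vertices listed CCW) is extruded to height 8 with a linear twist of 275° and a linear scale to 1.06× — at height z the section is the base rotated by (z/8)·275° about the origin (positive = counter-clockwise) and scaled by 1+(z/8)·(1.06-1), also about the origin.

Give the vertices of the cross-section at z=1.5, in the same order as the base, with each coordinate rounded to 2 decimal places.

t = z/height = 1.5/8 = 0.1875
s = 1 + (scale-1)·z/height = 1 + (1.06-1)·1.5/8 = 1.011250
θ = twist·z/height = 275°·1.5/8 = 51.5625° = 0.899935 rad
cos θ = 0.621661, sin θ = 0.783287 (intermediates below are computed at full precision and shown rounded to 5 d.p.)
v1: (-4.5,5) → rotate → (-6.71391,-0.41649) → ×s → (-6.78944,-0.42117) → (-6.79,-0.42)
v2: (-1.5,0) → rotate → (-0.93249,-1.17493) → ×s → (-0.94298,-1.18815) → (-0.94,-1.19)
v3: (3.5,5) → rotate → (-1.74062,5.84981) → ×s → (-1.76020,5.91562) → (-1.76,5.92)

Cross-section at z=1.5: (-6.79,-0.42) (-0.94,-1.19) (-1.76,5.92)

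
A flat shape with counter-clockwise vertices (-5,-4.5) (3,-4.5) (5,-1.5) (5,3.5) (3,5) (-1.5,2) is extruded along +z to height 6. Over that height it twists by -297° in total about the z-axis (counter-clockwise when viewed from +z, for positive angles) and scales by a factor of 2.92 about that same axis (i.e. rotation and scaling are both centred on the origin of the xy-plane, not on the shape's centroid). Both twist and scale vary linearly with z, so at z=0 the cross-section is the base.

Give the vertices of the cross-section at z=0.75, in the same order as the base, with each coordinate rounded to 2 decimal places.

Cross-section at z=0.75: (-8.31,-0.71) (-0.40,-6.69) (3.82,-5.23) (7.56,-0.28) (6.71,2.70) (0.01,3.10)

t = z/height = 0.75/6 = 0.125
s = 1 + (scale-1)·z/height = 1 + (2.92-1)·0.75/6 = 1.240000
θ = twist·z/height = -297°·0.75/6 = -37.1250° = -0.647953 rad
cos θ = 0.797321, sin θ = -0.603556 (intermediates below are computed at full precision and shown rounded to 5 d.p.)
v1: (-5,-4.5) → rotate → (-6.70261,-0.57016) → ×s → (-8.31123,-0.70700) → (-8.31,-0.71)
v2: (3,-4.5) → rotate → (-0.32404,-5.39861) → ×s → (-0.40181,-6.69428) → (-0.40,-6.69)
v3: (5,-1.5) → rotate → (3.08127,-4.21376) → ×s → (3.82077,-5.22506) → (3.82,-5.23)
v4: (5,3.5) → rotate → (6.09905,-0.22716) → ×s → (7.56282,-0.28168) → (7.56,-0.28)
v5: (3,5) → rotate → (5.40974,2.17594) → ×s → (6.70808,2.69816) → (6.71,2.70)
v6: (-1.5,2) → rotate → (0.01113,2.49998) → ×s → (0.01380,3.09997) → (0.01,3.10)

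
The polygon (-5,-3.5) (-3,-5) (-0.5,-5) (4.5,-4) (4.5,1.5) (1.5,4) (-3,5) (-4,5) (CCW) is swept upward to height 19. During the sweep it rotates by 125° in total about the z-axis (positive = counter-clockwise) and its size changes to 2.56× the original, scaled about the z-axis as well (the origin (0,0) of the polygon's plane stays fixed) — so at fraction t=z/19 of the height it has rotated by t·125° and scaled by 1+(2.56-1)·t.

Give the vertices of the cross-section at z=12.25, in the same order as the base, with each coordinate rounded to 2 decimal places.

Cross-section at z=12.25: (5.29,-11.04) (8.91,-7.58) (9.73,-2.63) (9.39,7.59) (-1.49,9.40) (-7.42,4.28) (-10.88,-4.30) (-11.21,-6.28)

t = z/height = 12.25/19 = 0.644737
s = 1 + (scale-1)·z/height = 1 + (2.56-1)·12.25/19 = 2.005789
θ = twist·z/height = 125°·12.25/19 = 80.5921° = 1.406598 rad
cos θ = 0.163462, sin θ = 0.986550 (intermediates below are computed at full precision and shown rounded to 5 d.p.)
v1: (-5,-3.5) → rotate → (2.63561,-5.50486) → ×s → (5.28649,-11.04160) → (5.29,-11.04)
v2: (-3,-5) → rotate → (4.44236,-3.77696) → ×s → (8.91044,-7.57578) → (8.91,-7.58)
v3: (-0.5,-5) → rotate → (4.85102,-1.31058) → ×s → (9.73012,-2.62876) → (9.73,-2.63)
v4: (4.5,-4) → rotate → (4.68178,3.78563) → ×s → (9.39066,7.59317) → (9.39,7.59)
v5: (4.5,1.5) → rotate → (-0.74425,4.68467) → ×s → (-1.49280,9.39645) → (-1.49,9.40)
v6: (1.5,4) → rotate → (-3.70101,2.13367) → ×s → (-7.42344,4.27970) → (-7.42,4.28)
v7: (-3,5) → rotate → (-5.42313,-2.14234) → ×s → (-10.87766,-4.29708) → (-10.88,-4.30)
v8: (-4,5) → rotate → (-5.58660,-3.12889) → ×s → (-11.20554,-6.27589) → (-11.21,-6.28)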